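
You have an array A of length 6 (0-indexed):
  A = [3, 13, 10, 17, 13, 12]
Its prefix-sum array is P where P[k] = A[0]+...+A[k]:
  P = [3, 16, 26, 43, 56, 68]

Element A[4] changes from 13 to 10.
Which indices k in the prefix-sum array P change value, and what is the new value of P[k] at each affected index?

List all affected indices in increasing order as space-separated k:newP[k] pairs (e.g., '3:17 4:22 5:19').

P[k] = A[0] + ... + A[k]
P[k] includes A[4] iff k >= 4
Affected indices: 4, 5, ..., 5; delta = -3
  P[4]: 56 + -3 = 53
  P[5]: 68 + -3 = 65

Answer: 4:53 5:65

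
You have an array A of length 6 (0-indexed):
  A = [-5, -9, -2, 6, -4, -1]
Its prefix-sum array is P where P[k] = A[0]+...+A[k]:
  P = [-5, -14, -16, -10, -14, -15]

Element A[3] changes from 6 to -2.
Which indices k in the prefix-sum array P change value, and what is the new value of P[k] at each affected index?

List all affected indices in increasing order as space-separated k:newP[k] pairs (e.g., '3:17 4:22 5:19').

P[k] = A[0] + ... + A[k]
P[k] includes A[3] iff k >= 3
Affected indices: 3, 4, ..., 5; delta = -8
  P[3]: -10 + -8 = -18
  P[4]: -14 + -8 = -22
  P[5]: -15 + -8 = -23

Answer: 3:-18 4:-22 5:-23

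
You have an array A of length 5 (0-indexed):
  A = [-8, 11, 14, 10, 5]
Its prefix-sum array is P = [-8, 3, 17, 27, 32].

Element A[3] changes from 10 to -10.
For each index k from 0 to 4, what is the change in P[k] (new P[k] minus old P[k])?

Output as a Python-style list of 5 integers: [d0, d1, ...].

Answer: [0, 0, 0, -20, -20]

Derivation:
Element change: A[3] 10 -> -10, delta = -20
For k < 3: P[k] unchanged, delta_P[k] = 0
For k >= 3: P[k] shifts by exactly -20
Delta array: [0, 0, 0, -20, -20]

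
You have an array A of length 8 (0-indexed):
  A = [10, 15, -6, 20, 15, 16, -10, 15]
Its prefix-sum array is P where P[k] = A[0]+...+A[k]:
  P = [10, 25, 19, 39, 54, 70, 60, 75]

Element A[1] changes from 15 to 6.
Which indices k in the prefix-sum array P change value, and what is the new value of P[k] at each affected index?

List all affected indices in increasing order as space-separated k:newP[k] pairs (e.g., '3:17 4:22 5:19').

P[k] = A[0] + ... + A[k]
P[k] includes A[1] iff k >= 1
Affected indices: 1, 2, ..., 7; delta = -9
  P[1]: 25 + -9 = 16
  P[2]: 19 + -9 = 10
  P[3]: 39 + -9 = 30
  P[4]: 54 + -9 = 45
  P[5]: 70 + -9 = 61
  P[6]: 60 + -9 = 51
  P[7]: 75 + -9 = 66

Answer: 1:16 2:10 3:30 4:45 5:61 6:51 7:66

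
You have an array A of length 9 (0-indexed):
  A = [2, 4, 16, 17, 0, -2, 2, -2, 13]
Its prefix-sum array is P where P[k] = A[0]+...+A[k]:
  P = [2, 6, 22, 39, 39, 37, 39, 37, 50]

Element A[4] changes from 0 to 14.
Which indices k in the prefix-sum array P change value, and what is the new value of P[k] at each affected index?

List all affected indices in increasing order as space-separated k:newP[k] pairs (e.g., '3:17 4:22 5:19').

Answer: 4:53 5:51 6:53 7:51 8:64

Derivation:
P[k] = A[0] + ... + A[k]
P[k] includes A[4] iff k >= 4
Affected indices: 4, 5, ..., 8; delta = 14
  P[4]: 39 + 14 = 53
  P[5]: 37 + 14 = 51
  P[6]: 39 + 14 = 53
  P[7]: 37 + 14 = 51
  P[8]: 50 + 14 = 64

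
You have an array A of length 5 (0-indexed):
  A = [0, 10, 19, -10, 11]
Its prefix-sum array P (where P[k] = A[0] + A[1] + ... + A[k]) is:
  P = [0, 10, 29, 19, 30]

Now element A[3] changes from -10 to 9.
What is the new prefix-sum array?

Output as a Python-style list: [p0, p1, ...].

Change: A[3] -10 -> 9, delta = 19
P[k] for k < 3: unchanged (A[3] not included)
P[k] for k >= 3: shift by delta = 19
  P[0] = 0 + 0 = 0
  P[1] = 10 + 0 = 10
  P[2] = 29 + 0 = 29
  P[3] = 19 + 19 = 38
  P[4] = 30 + 19 = 49

Answer: [0, 10, 29, 38, 49]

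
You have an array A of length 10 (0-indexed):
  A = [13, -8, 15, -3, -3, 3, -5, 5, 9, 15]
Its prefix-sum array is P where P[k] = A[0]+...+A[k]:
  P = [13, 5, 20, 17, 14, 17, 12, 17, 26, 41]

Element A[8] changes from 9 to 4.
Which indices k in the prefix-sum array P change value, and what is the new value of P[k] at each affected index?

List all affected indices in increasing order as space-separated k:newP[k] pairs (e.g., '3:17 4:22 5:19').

Answer: 8:21 9:36

Derivation:
P[k] = A[0] + ... + A[k]
P[k] includes A[8] iff k >= 8
Affected indices: 8, 9, ..., 9; delta = -5
  P[8]: 26 + -5 = 21
  P[9]: 41 + -5 = 36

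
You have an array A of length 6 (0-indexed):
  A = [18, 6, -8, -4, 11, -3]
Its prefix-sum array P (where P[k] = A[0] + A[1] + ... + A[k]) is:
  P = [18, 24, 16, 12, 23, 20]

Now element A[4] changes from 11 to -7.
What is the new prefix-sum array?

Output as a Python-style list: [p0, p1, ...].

Change: A[4] 11 -> -7, delta = -18
P[k] for k < 4: unchanged (A[4] not included)
P[k] for k >= 4: shift by delta = -18
  P[0] = 18 + 0 = 18
  P[1] = 24 + 0 = 24
  P[2] = 16 + 0 = 16
  P[3] = 12 + 0 = 12
  P[4] = 23 + -18 = 5
  P[5] = 20 + -18 = 2

Answer: [18, 24, 16, 12, 5, 2]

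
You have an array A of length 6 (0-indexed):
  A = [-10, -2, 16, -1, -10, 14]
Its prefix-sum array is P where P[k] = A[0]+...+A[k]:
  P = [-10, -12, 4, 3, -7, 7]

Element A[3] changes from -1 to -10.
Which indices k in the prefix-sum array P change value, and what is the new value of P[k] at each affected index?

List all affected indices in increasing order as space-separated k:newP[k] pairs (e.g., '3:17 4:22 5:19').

Answer: 3:-6 4:-16 5:-2

Derivation:
P[k] = A[0] + ... + A[k]
P[k] includes A[3] iff k >= 3
Affected indices: 3, 4, ..., 5; delta = -9
  P[3]: 3 + -9 = -6
  P[4]: -7 + -9 = -16
  P[5]: 7 + -9 = -2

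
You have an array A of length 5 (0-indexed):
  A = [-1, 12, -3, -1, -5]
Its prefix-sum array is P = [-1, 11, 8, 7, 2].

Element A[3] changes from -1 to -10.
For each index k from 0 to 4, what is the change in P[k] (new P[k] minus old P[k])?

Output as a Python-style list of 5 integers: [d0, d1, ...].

Answer: [0, 0, 0, -9, -9]

Derivation:
Element change: A[3] -1 -> -10, delta = -9
For k < 3: P[k] unchanged, delta_P[k] = 0
For k >= 3: P[k] shifts by exactly -9
Delta array: [0, 0, 0, -9, -9]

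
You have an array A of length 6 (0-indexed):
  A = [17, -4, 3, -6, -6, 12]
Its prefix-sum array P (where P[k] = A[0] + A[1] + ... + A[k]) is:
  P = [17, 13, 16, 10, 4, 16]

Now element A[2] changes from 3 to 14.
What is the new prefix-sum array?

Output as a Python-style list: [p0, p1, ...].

Change: A[2] 3 -> 14, delta = 11
P[k] for k < 2: unchanged (A[2] not included)
P[k] for k >= 2: shift by delta = 11
  P[0] = 17 + 0 = 17
  P[1] = 13 + 0 = 13
  P[2] = 16 + 11 = 27
  P[3] = 10 + 11 = 21
  P[4] = 4 + 11 = 15
  P[5] = 16 + 11 = 27

Answer: [17, 13, 27, 21, 15, 27]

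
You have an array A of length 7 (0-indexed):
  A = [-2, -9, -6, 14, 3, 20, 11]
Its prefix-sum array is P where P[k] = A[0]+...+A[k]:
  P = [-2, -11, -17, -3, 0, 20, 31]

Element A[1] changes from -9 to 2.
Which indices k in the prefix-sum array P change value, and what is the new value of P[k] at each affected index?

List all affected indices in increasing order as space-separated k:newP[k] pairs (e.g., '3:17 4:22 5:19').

Answer: 1:0 2:-6 3:8 4:11 5:31 6:42

Derivation:
P[k] = A[0] + ... + A[k]
P[k] includes A[1] iff k >= 1
Affected indices: 1, 2, ..., 6; delta = 11
  P[1]: -11 + 11 = 0
  P[2]: -17 + 11 = -6
  P[3]: -3 + 11 = 8
  P[4]: 0 + 11 = 11
  P[5]: 20 + 11 = 31
  P[6]: 31 + 11 = 42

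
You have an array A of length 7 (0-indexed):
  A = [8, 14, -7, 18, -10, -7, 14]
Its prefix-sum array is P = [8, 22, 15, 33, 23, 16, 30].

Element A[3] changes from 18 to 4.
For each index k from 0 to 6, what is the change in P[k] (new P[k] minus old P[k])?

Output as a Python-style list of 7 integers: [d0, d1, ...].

Answer: [0, 0, 0, -14, -14, -14, -14]

Derivation:
Element change: A[3] 18 -> 4, delta = -14
For k < 3: P[k] unchanged, delta_P[k] = 0
For k >= 3: P[k] shifts by exactly -14
Delta array: [0, 0, 0, -14, -14, -14, -14]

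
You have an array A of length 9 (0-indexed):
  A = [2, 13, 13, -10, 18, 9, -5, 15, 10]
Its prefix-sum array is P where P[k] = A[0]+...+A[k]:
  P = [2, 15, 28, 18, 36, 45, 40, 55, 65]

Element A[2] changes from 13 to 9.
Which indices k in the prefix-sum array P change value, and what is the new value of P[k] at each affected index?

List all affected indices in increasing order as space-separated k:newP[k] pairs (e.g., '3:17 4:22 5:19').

Answer: 2:24 3:14 4:32 5:41 6:36 7:51 8:61

Derivation:
P[k] = A[0] + ... + A[k]
P[k] includes A[2] iff k >= 2
Affected indices: 2, 3, ..., 8; delta = -4
  P[2]: 28 + -4 = 24
  P[3]: 18 + -4 = 14
  P[4]: 36 + -4 = 32
  P[5]: 45 + -4 = 41
  P[6]: 40 + -4 = 36
  P[7]: 55 + -4 = 51
  P[8]: 65 + -4 = 61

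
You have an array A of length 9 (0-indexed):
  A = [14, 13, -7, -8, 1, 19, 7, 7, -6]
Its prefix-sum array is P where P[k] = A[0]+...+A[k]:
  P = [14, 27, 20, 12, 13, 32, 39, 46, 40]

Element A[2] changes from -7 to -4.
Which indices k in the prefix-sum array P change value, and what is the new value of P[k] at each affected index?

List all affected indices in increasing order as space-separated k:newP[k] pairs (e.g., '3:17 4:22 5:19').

Answer: 2:23 3:15 4:16 5:35 6:42 7:49 8:43

Derivation:
P[k] = A[0] + ... + A[k]
P[k] includes A[2] iff k >= 2
Affected indices: 2, 3, ..., 8; delta = 3
  P[2]: 20 + 3 = 23
  P[3]: 12 + 3 = 15
  P[4]: 13 + 3 = 16
  P[5]: 32 + 3 = 35
  P[6]: 39 + 3 = 42
  P[7]: 46 + 3 = 49
  P[8]: 40 + 3 = 43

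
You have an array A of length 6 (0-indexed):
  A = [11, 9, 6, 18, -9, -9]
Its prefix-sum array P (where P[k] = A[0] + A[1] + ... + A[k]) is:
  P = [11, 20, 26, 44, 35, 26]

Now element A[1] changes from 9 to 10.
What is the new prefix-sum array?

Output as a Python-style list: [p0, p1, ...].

Change: A[1] 9 -> 10, delta = 1
P[k] for k < 1: unchanged (A[1] not included)
P[k] for k >= 1: shift by delta = 1
  P[0] = 11 + 0 = 11
  P[1] = 20 + 1 = 21
  P[2] = 26 + 1 = 27
  P[3] = 44 + 1 = 45
  P[4] = 35 + 1 = 36
  P[5] = 26 + 1 = 27

Answer: [11, 21, 27, 45, 36, 27]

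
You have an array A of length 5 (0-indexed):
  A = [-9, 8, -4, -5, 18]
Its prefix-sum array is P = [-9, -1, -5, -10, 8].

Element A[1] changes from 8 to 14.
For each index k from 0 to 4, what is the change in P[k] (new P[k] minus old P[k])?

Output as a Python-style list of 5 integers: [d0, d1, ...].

Element change: A[1] 8 -> 14, delta = 6
For k < 1: P[k] unchanged, delta_P[k] = 0
For k >= 1: P[k] shifts by exactly 6
Delta array: [0, 6, 6, 6, 6]

Answer: [0, 6, 6, 6, 6]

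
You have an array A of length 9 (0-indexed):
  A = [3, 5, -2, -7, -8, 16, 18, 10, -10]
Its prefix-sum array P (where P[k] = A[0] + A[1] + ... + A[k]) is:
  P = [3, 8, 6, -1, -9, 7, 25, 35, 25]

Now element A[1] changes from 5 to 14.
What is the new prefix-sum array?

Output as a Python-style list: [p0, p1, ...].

Answer: [3, 17, 15, 8, 0, 16, 34, 44, 34]

Derivation:
Change: A[1] 5 -> 14, delta = 9
P[k] for k < 1: unchanged (A[1] not included)
P[k] for k >= 1: shift by delta = 9
  P[0] = 3 + 0 = 3
  P[1] = 8 + 9 = 17
  P[2] = 6 + 9 = 15
  P[3] = -1 + 9 = 8
  P[4] = -9 + 9 = 0
  P[5] = 7 + 9 = 16
  P[6] = 25 + 9 = 34
  P[7] = 35 + 9 = 44
  P[8] = 25 + 9 = 34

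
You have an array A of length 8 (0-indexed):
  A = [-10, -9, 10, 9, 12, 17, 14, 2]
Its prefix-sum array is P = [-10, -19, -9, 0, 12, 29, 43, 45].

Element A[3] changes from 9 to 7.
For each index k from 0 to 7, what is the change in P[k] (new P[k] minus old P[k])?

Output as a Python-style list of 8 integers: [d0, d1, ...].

Element change: A[3] 9 -> 7, delta = -2
For k < 3: P[k] unchanged, delta_P[k] = 0
For k >= 3: P[k] shifts by exactly -2
Delta array: [0, 0, 0, -2, -2, -2, -2, -2]

Answer: [0, 0, 0, -2, -2, -2, -2, -2]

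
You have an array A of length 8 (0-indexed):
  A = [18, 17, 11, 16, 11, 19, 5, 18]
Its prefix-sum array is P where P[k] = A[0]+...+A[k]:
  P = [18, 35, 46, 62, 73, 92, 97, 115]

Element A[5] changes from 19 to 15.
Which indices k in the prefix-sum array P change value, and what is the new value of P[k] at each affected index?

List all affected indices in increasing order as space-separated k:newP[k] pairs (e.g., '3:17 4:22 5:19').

Answer: 5:88 6:93 7:111

Derivation:
P[k] = A[0] + ... + A[k]
P[k] includes A[5] iff k >= 5
Affected indices: 5, 6, ..., 7; delta = -4
  P[5]: 92 + -4 = 88
  P[6]: 97 + -4 = 93
  P[7]: 115 + -4 = 111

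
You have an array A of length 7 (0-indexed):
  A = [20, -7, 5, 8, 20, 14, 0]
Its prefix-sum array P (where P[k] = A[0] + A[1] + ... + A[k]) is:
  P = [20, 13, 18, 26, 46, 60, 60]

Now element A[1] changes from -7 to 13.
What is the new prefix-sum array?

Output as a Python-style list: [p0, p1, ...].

Change: A[1] -7 -> 13, delta = 20
P[k] for k < 1: unchanged (A[1] not included)
P[k] for k >= 1: shift by delta = 20
  P[0] = 20 + 0 = 20
  P[1] = 13 + 20 = 33
  P[2] = 18 + 20 = 38
  P[3] = 26 + 20 = 46
  P[4] = 46 + 20 = 66
  P[5] = 60 + 20 = 80
  P[6] = 60 + 20 = 80

Answer: [20, 33, 38, 46, 66, 80, 80]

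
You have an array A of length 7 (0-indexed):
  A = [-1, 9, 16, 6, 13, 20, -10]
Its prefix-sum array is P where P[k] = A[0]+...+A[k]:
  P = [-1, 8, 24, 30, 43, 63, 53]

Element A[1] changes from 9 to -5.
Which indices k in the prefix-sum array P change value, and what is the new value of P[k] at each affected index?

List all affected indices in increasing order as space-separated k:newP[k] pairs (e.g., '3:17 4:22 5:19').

P[k] = A[0] + ... + A[k]
P[k] includes A[1] iff k >= 1
Affected indices: 1, 2, ..., 6; delta = -14
  P[1]: 8 + -14 = -6
  P[2]: 24 + -14 = 10
  P[3]: 30 + -14 = 16
  P[4]: 43 + -14 = 29
  P[5]: 63 + -14 = 49
  P[6]: 53 + -14 = 39

Answer: 1:-6 2:10 3:16 4:29 5:49 6:39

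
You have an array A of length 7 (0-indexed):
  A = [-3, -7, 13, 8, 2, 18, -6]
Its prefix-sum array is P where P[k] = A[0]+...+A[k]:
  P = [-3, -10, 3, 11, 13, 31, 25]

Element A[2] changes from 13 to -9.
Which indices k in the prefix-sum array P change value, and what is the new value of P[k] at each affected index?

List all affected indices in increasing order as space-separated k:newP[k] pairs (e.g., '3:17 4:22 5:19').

Answer: 2:-19 3:-11 4:-9 5:9 6:3

Derivation:
P[k] = A[0] + ... + A[k]
P[k] includes A[2] iff k >= 2
Affected indices: 2, 3, ..., 6; delta = -22
  P[2]: 3 + -22 = -19
  P[3]: 11 + -22 = -11
  P[4]: 13 + -22 = -9
  P[5]: 31 + -22 = 9
  P[6]: 25 + -22 = 3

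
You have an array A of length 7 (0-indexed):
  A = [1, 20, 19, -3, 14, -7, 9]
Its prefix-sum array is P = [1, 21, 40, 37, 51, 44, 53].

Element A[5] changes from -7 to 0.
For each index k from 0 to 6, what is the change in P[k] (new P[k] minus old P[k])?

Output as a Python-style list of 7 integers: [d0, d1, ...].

Element change: A[5] -7 -> 0, delta = 7
For k < 5: P[k] unchanged, delta_P[k] = 0
For k >= 5: P[k] shifts by exactly 7
Delta array: [0, 0, 0, 0, 0, 7, 7]

Answer: [0, 0, 0, 0, 0, 7, 7]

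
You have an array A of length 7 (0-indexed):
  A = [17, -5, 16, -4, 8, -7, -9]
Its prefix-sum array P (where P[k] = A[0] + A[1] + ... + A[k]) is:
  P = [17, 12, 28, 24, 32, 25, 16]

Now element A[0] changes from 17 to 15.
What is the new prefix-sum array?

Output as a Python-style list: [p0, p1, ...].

Change: A[0] 17 -> 15, delta = -2
P[k] for k < 0: unchanged (A[0] not included)
P[k] for k >= 0: shift by delta = -2
  P[0] = 17 + -2 = 15
  P[1] = 12 + -2 = 10
  P[2] = 28 + -2 = 26
  P[3] = 24 + -2 = 22
  P[4] = 32 + -2 = 30
  P[5] = 25 + -2 = 23
  P[6] = 16 + -2 = 14

Answer: [15, 10, 26, 22, 30, 23, 14]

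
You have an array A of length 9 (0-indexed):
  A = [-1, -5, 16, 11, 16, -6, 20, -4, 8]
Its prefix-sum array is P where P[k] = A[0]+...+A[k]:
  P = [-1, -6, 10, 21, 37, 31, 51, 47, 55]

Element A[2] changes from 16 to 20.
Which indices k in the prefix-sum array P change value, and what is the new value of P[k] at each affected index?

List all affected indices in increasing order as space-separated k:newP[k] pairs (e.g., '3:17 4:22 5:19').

P[k] = A[0] + ... + A[k]
P[k] includes A[2] iff k >= 2
Affected indices: 2, 3, ..., 8; delta = 4
  P[2]: 10 + 4 = 14
  P[3]: 21 + 4 = 25
  P[4]: 37 + 4 = 41
  P[5]: 31 + 4 = 35
  P[6]: 51 + 4 = 55
  P[7]: 47 + 4 = 51
  P[8]: 55 + 4 = 59

Answer: 2:14 3:25 4:41 5:35 6:55 7:51 8:59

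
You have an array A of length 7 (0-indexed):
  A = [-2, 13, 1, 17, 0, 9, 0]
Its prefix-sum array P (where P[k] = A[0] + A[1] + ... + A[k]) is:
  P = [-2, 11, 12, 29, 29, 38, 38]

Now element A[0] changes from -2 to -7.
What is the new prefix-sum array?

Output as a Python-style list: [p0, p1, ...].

Answer: [-7, 6, 7, 24, 24, 33, 33]

Derivation:
Change: A[0] -2 -> -7, delta = -5
P[k] for k < 0: unchanged (A[0] not included)
P[k] for k >= 0: shift by delta = -5
  P[0] = -2 + -5 = -7
  P[1] = 11 + -5 = 6
  P[2] = 12 + -5 = 7
  P[3] = 29 + -5 = 24
  P[4] = 29 + -5 = 24
  P[5] = 38 + -5 = 33
  P[6] = 38 + -5 = 33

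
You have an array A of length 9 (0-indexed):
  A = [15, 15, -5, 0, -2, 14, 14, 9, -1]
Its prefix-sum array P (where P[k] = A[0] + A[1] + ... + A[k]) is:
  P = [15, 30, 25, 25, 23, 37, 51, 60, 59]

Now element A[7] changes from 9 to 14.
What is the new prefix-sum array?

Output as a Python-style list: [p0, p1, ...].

Change: A[7] 9 -> 14, delta = 5
P[k] for k < 7: unchanged (A[7] not included)
P[k] for k >= 7: shift by delta = 5
  P[0] = 15 + 0 = 15
  P[1] = 30 + 0 = 30
  P[2] = 25 + 0 = 25
  P[3] = 25 + 0 = 25
  P[4] = 23 + 0 = 23
  P[5] = 37 + 0 = 37
  P[6] = 51 + 0 = 51
  P[7] = 60 + 5 = 65
  P[8] = 59 + 5 = 64

Answer: [15, 30, 25, 25, 23, 37, 51, 65, 64]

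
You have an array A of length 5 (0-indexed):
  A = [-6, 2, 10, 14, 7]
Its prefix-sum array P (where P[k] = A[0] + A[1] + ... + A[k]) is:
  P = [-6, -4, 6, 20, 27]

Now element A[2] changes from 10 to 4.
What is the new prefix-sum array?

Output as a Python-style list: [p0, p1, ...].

Answer: [-6, -4, 0, 14, 21]

Derivation:
Change: A[2] 10 -> 4, delta = -6
P[k] for k < 2: unchanged (A[2] not included)
P[k] for k >= 2: shift by delta = -6
  P[0] = -6 + 0 = -6
  P[1] = -4 + 0 = -4
  P[2] = 6 + -6 = 0
  P[3] = 20 + -6 = 14
  P[4] = 27 + -6 = 21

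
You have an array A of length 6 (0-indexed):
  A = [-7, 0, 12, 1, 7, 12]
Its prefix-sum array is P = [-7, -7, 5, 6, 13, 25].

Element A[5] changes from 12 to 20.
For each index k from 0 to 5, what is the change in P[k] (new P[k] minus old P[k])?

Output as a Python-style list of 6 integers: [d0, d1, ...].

Element change: A[5] 12 -> 20, delta = 8
For k < 5: P[k] unchanged, delta_P[k] = 0
For k >= 5: P[k] shifts by exactly 8
Delta array: [0, 0, 0, 0, 0, 8]

Answer: [0, 0, 0, 0, 0, 8]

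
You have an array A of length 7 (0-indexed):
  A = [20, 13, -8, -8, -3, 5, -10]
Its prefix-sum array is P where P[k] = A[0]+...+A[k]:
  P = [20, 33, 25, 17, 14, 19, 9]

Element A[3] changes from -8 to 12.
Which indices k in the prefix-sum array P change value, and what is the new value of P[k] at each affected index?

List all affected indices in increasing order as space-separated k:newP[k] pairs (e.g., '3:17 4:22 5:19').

P[k] = A[0] + ... + A[k]
P[k] includes A[3] iff k >= 3
Affected indices: 3, 4, ..., 6; delta = 20
  P[3]: 17 + 20 = 37
  P[4]: 14 + 20 = 34
  P[5]: 19 + 20 = 39
  P[6]: 9 + 20 = 29

Answer: 3:37 4:34 5:39 6:29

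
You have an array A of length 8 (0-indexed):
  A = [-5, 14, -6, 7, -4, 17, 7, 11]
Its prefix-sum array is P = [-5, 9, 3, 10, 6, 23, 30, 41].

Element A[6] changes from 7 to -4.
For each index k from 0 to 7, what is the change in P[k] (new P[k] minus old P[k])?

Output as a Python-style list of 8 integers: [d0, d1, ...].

Element change: A[6] 7 -> -4, delta = -11
For k < 6: P[k] unchanged, delta_P[k] = 0
For k >= 6: P[k] shifts by exactly -11
Delta array: [0, 0, 0, 0, 0, 0, -11, -11]

Answer: [0, 0, 0, 0, 0, 0, -11, -11]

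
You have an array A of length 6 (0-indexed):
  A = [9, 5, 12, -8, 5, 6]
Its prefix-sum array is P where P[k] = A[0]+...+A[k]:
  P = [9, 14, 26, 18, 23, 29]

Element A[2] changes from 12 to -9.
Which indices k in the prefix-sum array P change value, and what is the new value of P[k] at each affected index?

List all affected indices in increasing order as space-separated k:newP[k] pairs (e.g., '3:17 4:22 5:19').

Answer: 2:5 3:-3 4:2 5:8

Derivation:
P[k] = A[0] + ... + A[k]
P[k] includes A[2] iff k >= 2
Affected indices: 2, 3, ..., 5; delta = -21
  P[2]: 26 + -21 = 5
  P[3]: 18 + -21 = -3
  P[4]: 23 + -21 = 2
  P[5]: 29 + -21 = 8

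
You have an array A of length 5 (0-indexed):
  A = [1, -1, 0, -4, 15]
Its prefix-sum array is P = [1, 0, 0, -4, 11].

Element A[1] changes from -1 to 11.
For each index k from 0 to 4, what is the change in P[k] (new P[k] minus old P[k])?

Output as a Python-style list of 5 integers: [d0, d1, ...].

Answer: [0, 12, 12, 12, 12]

Derivation:
Element change: A[1] -1 -> 11, delta = 12
For k < 1: P[k] unchanged, delta_P[k] = 0
For k >= 1: P[k] shifts by exactly 12
Delta array: [0, 12, 12, 12, 12]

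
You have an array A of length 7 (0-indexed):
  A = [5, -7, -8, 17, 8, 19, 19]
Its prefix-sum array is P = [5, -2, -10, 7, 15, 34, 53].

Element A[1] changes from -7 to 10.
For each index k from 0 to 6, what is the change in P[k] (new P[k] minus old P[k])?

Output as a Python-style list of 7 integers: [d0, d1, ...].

Element change: A[1] -7 -> 10, delta = 17
For k < 1: P[k] unchanged, delta_P[k] = 0
For k >= 1: P[k] shifts by exactly 17
Delta array: [0, 17, 17, 17, 17, 17, 17]

Answer: [0, 17, 17, 17, 17, 17, 17]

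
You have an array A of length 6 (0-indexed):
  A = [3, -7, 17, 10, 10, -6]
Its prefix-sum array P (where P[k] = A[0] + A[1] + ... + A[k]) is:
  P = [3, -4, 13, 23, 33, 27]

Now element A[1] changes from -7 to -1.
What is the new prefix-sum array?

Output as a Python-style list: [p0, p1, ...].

Change: A[1] -7 -> -1, delta = 6
P[k] for k < 1: unchanged (A[1] not included)
P[k] for k >= 1: shift by delta = 6
  P[0] = 3 + 0 = 3
  P[1] = -4 + 6 = 2
  P[2] = 13 + 6 = 19
  P[3] = 23 + 6 = 29
  P[4] = 33 + 6 = 39
  P[5] = 27 + 6 = 33

Answer: [3, 2, 19, 29, 39, 33]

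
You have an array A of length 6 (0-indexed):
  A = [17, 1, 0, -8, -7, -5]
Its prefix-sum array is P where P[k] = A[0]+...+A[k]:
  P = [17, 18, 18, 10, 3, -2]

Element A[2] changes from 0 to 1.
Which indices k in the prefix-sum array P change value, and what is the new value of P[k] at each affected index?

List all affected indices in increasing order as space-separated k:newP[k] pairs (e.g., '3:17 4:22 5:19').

P[k] = A[0] + ... + A[k]
P[k] includes A[2] iff k >= 2
Affected indices: 2, 3, ..., 5; delta = 1
  P[2]: 18 + 1 = 19
  P[3]: 10 + 1 = 11
  P[4]: 3 + 1 = 4
  P[5]: -2 + 1 = -1

Answer: 2:19 3:11 4:4 5:-1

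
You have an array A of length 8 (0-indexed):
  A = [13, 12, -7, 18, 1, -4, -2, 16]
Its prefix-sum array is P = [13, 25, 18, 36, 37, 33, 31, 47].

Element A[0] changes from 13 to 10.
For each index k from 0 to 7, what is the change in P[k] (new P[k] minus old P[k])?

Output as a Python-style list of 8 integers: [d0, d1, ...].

Element change: A[0] 13 -> 10, delta = -3
For k < 0: P[k] unchanged, delta_P[k] = 0
For k >= 0: P[k] shifts by exactly -3
Delta array: [-3, -3, -3, -3, -3, -3, -3, -3]

Answer: [-3, -3, -3, -3, -3, -3, -3, -3]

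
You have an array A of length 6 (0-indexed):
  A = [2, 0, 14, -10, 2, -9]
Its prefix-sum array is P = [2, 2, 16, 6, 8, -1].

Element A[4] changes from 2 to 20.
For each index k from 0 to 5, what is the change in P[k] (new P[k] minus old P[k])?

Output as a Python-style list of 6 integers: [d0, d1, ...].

Element change: A[4] 2 -> 20, delta = 18
For k < 4: P[k] unchanged, delta_P[k] = 0
For k >= 4: P[k] shifts by exactly 18
Delta array: [0, 0, 0, 0, 18, 18]

Answer: [0, 0, 0, 0, 18, 18]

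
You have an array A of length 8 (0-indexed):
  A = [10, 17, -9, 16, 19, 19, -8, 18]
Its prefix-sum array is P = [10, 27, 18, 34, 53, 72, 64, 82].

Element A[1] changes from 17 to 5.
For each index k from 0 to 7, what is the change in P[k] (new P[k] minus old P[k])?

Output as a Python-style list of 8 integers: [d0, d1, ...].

Element change: A[1] 17 -> 5, delta = -12
For k < 1: P[k] unchanged, delta_P[k] = 0
For k >= 1: P[k] shifts by exactly -12
Delta array: [0, -12, -12, -12, -12, -12, -12, -12]

Answer: [0, -12, -12, -12, -12, -12, -12, -12]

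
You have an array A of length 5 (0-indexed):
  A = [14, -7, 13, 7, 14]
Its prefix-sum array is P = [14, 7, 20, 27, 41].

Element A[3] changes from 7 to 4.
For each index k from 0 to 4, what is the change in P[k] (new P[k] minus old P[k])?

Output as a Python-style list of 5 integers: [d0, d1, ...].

Answer: [0, 0, 0, -3, -3]

Derivation:
Element change: A[3] 7 -> 4, delta = -3
For k < 3: P[k] unchanged, delta_P[k] = 0
For k >= 3: P[k] shifts by exactly -3
Delta array: [0, 0, 0, -3, -3]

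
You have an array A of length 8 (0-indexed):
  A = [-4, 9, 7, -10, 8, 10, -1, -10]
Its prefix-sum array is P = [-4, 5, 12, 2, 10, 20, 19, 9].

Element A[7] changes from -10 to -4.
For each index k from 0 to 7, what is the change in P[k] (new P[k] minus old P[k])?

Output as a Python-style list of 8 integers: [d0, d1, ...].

Answer: [0, 0, 0, 0, 0, 0, 0, 6]

Derivation:
Element change: A[7] -10 -> -4, delta = 6
For k < 7: P[k] unchanged, delta_P[k] = 0
For k >= 7: P[k] shifts by exactly 6
Delta array: [0, 0, 0, 0, 0, 0, 0, 6]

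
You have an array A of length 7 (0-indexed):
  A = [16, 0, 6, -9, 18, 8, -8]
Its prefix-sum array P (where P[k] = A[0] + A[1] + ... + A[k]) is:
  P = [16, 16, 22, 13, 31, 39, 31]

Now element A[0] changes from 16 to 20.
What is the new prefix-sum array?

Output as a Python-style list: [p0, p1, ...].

Change: A[0] 16 -> 20, delta = 4
P[k] for k < 0: unchanged (A[0] not included)
P[k] for k >= 0: shift by delta = 4
  P[0] = 16 + 4 = 20
  P[1] = 16 + 4 = 20
  P[2] = 22 + 4 = 26
  P[3] = 13 + 4 = 17
  P[4] = 31 + 4 = 35
  P[5] = 39 + 4 = 43
  P[6] = 31 + 4 = 35

Answer: [20, 20, 26, 17, 35, 43, 35]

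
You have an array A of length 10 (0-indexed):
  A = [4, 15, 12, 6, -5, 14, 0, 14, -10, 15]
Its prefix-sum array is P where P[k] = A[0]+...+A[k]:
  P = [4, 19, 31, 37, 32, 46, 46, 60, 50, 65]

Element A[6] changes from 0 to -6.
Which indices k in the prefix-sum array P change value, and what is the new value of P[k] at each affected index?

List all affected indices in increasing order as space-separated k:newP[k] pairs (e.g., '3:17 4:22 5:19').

P[k] = A[0] + ... + A[k]
P[k] includes A[6] iff k >= 6
Affected indices: 6, 7, ..., 9; delta = -6
  P[6]: 46 + -6 = 40
  P[7]: 60 + -6 = 54
  P[8]: 50 + -6 = 44
  P[9]: 65 + -6 = 59

Answer: 6:40 7:54 8:44 9:59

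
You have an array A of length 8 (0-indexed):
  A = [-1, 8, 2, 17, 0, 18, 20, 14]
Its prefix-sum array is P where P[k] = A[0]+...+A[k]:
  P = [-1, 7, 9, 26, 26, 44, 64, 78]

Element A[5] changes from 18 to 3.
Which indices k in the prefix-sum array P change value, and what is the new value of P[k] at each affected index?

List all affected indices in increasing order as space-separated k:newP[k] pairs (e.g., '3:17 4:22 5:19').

P[k] = A[0] + ... + A[k]
P[k] includes A[5] iff k >= 5
Affected indices: 5, 6, ..., 7; delta = -15
  P[5]: 44 + -15 = 29
  P[6]: 64 + -15 = 49
  P[7]: 78 + -15 = 63

Answer: 5:29 6:49 7:63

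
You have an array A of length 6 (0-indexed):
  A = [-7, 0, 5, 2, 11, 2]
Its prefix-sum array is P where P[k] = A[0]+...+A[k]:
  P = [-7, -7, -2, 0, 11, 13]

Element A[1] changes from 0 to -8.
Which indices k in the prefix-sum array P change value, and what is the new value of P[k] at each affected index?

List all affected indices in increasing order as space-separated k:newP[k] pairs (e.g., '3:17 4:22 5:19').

P[k] = A[0] + ... + A[k]
P[k] includes A[1] iff k >= 1
Affected indices: 1, 2, ..., 5; delta = -8
  P[1]: -7 + -8 = -15
  P[2]: -2 + -8 = -10
  P[3]: 0 + -8 = -8
  P[4]: 11 + -8 = 3
  P[5]: 13 + -8 = 5

Answer: 1:-15 2:-10 3:-8 4:3 5:5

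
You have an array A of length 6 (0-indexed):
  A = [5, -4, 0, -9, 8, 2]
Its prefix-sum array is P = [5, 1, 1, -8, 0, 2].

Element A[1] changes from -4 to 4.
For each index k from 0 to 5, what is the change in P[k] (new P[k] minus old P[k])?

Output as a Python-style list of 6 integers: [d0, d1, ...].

Element change: A[1] -4 -> 4, delta = 8
For k < 1: P[k] unchanged, delta_P[k] = 0
For k >= 1: P[k] shifts by exactly 8
Delta array: [0, 8, 8, 8, 8, 8]

Answer: [0, 8, 8, 8, 8, 8]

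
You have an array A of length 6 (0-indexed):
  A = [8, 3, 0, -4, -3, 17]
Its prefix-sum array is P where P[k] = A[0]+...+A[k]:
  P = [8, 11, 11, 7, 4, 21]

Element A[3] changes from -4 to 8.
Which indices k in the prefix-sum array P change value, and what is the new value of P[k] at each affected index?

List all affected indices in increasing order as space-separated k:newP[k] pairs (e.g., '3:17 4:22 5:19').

P[k] = A[0] + ... + A[k]
P[k] includes A[3] iff k >= 3
Affected indices: 3, 4, ..., 5; delta = 12
  P[3]: 7 + 12 = 19
  P[4]: 4 + 12 = 16
  P[5]: 21 + 12 = 33

Answer: 3:19 4:16 5:33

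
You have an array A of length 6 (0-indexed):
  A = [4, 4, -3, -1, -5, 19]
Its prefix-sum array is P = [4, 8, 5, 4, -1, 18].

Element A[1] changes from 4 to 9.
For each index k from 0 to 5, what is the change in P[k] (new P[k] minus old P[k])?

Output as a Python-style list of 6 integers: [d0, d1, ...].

Element change: A[1] 4 -> 9, delta = 5
For k < 1: P[k] unchanged, delta_P[k] = 0
For k >= 1: P[k] shifts by exactly 5
Delta array: [0, 5, 5, 5, 5, 5]

Answer: [0, 5, 5, 5, 5, 5]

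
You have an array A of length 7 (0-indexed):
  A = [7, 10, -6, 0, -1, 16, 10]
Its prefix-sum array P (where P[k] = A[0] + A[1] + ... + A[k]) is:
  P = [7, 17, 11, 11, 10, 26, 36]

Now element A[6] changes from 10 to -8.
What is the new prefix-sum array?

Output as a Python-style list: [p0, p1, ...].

Change: A[6] 10 -> -8, delta = -18
P[k] for k < 6: unchanged (A[6] not included)
P[k] for k >= 6: shift by delta = -18
  P[0] = 7 + 0 = 7
  P[1] = 17 + 0 = 17
  P[2] = 11 + 0 = 11
  P[3] = 11 + 0 = 11
  P[4] = 10 + 0 = 10
  P[5] = 26 + 0 = 26
  P[6] = 36 + -18 = 18

Answer: [7, 17, 11, 11, 10, 26, 18]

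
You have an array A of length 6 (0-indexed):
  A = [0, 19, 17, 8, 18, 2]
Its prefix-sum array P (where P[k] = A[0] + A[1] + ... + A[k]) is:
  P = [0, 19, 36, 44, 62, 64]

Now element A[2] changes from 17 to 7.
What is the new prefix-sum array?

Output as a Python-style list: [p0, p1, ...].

Answer: [0, 19, 26, 34, 52, 54]

Derivation:
Change: A[2] 17 -> 7, delta = -10
P[k] for k < 2: unchanged (A[2] not included)
P[k] for k >= 2: shift by delta = -10
  P[0] = 0 + 0 = 0
  P[1] = 19 + 0 = 19
  P[2] = 36 + -10 = 26
  P[3] = 44 + -10 = 34
  P[4] = 62 + -10 = 52
  P[5] = 64 + -10 = 54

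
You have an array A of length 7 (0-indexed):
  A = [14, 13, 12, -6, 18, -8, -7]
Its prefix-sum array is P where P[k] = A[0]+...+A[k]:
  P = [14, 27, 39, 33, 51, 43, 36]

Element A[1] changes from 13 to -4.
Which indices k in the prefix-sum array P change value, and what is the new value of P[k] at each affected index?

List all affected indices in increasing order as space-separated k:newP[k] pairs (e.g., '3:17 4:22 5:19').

P[k] = A[0] + ... + A[k]
P[k] includes A[1] iff k >= 1
Affected indices: 1, 2, ..., 6; delta = -17
  P[1]: 27 + -17 = 10
  P[2]: 39 + -17 = 22
  P[3]: 33 + -17 = 16
  P[4]: 51 + -17 = 34
  P[5]: 43 + -17 = 26
  P[6]: 36 + -17 = 19

Answer: 1:10 2:22 3:16 4:34 5:26 6:19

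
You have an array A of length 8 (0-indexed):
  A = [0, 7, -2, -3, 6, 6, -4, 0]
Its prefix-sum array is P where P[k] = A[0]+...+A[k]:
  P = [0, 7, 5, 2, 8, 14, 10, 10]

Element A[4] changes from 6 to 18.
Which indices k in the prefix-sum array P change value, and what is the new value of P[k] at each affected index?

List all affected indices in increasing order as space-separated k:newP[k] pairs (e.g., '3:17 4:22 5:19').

Answer: 4:20 5:26 6:22 7:22

Derivation:
P[k] = A[0] + ... + A[k]
P[k] includes A[4] iff k >= 4
Affected indices: 4, 5, ..., 7; delta = 12
  P[4]: 8 + 12 = 20
  P[5]: 14 + 12 = 26
  P[6]: 10 + 12 = 22
  P[7]: 10 + 12 = 22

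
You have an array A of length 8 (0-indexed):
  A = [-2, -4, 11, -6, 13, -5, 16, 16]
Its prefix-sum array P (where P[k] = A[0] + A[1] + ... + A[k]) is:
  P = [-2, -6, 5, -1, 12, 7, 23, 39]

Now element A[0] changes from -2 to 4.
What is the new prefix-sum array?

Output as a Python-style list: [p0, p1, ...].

Change: A[0] -2 -> 4, delta = 6
P[k] for k < 0: unchanged (A[0] not included)
P[k] for k >= 0: shift by delta = 6
  P[0] = -2 + 6 = 4
  P[1] = -6 + 6 = 0
  P[2] = 5 + 6 = 11
  P[3] = -1 + 6 = 5
  P[4] = 12 + 6 = 18
  P[5] = 7 + 6 = 13
  P[6] = 23 + 6 = 29
  P[7] = 39 + 6 = 45

Answer: [4, 0, 11, 5, 18, 13, 29, 45]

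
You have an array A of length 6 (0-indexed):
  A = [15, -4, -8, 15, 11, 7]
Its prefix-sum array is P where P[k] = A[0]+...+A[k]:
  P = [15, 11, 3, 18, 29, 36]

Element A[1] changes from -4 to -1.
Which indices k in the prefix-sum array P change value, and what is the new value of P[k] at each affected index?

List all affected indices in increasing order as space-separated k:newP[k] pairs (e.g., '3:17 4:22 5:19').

P[k] = A[0] + ... + A[k]
P[k] includes A[1] iff k >= 1
Affected indices: 1, 2, ..., 5; delta = 3
  P[1]: 11 + 3 = 14
  P[2]: 3 + 3 = 6
  P[3]: 18 + 3 = 21
  P[4]: 29 + 3 = 32
  P[5]: 36 + 3 = 39

Answer: 1:14 2:6 3:21 4:32 5:39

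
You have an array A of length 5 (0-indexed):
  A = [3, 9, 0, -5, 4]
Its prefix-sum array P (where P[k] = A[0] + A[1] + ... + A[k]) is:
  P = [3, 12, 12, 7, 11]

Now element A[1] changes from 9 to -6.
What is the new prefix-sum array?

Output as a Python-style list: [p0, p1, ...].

Change: A[1] 9 -> -6, delta = -15
P[k] for k < 1: unchanged (A[1] not included)
P[k] for k >= 1: shift by delta = -15
  P[0] = 3 + 0 = 3
  P[1] = 12 + -15 = -3
  P[2] = 12 + -15 = -3
  P[3] = 7 + -15 = -8
  P[4] = 11 + -15 = -4

Answer: [3, -3, -3, -8, -4]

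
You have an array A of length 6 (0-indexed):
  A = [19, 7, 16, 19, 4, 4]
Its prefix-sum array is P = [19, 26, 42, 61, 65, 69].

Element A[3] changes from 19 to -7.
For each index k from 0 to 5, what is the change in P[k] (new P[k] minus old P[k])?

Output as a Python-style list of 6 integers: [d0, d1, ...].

Element change: A[3] 19 -> -7, delta = -26
For k < 3: P[k] unchanged, delta_P[k] = 0
For k >= 3: P[k] shifts by exactly -26
Delta array: [0, 0, 0, -26, -26, -26]

Answer: [0, 0, 0, -26, -26, -26]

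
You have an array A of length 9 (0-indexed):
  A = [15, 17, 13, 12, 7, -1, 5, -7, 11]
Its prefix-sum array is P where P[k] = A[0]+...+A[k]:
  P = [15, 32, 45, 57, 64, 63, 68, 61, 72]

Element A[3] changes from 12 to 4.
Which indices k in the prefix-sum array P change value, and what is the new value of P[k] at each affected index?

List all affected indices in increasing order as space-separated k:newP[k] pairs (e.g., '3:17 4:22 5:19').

Answer: 3:49 4:56 5:55 6:60 7:53 8:64

Derivation:
P[k] = A[0] + ... + A[k]
P[k] includes A[3] iff k >= 3
Affected indices: 3, 4, ..., 8; delta = -8
  P[3]: 57 + -8 = 49
  P[4]: 64 + -8 = 56
  P[5]: 63 + -8 = 55
  P[6]: 68 + -8 = 60
  P[7]: 61 + -8 = 53
  P[8]: 72 + -8 = 64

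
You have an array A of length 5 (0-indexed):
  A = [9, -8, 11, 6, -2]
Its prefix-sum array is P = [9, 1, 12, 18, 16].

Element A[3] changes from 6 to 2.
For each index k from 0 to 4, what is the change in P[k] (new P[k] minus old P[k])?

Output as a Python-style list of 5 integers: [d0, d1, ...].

Element change: A[3] 6 -> 2, delta = -4
For k < 3: P[k] unchanged, delta_P[k] = 0
For k >= 3: P[k] shifts by exactly -4
Delta array: [0, 0, 0, -4, -4]

Answer: [0, 0, 0, -4, -4]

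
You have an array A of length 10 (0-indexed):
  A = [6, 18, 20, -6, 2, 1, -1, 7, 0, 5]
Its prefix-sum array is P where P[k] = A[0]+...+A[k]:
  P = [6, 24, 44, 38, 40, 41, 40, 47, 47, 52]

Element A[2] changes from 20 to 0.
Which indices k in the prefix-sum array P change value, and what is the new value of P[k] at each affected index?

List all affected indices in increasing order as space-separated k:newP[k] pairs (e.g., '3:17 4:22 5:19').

Answer: 2:24 3:18 4:20 5:21 6:20 7:27 8:27 9:32

Derivation:
P[k] = A[0] + ... + A[k]
P[k] includes A[2] iff k >= 2
Affected indices: 2, 3, ..., 9; delta = -20
  P[2]: 44 + -20 = 24
  P[3]: 38 + -20 = 18
  P[4]: 40 + -20 = 20
  P[5]: 41 + -20 = 21
  P[6]: 40 + -20 = 20
  P[7]: 47 + -20 = 27
  P[8]: 47 + -20 = 27
  P[9]: 52 + -20 = 32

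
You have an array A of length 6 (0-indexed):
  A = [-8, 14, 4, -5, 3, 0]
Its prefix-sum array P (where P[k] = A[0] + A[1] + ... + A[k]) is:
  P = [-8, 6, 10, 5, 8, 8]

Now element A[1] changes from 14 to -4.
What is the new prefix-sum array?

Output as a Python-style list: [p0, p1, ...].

Change: A[1] 14 -> -4, delta = -18
P[k] for k < 1: unchanged (A[1] not included)
P[k] for k >= 1: shift by delta = -18
  P[0] = -8 + 0 = -8
  P[1] = 6 + -18 = -12
  P[2] = 10 + -18 = -8
  P[3] = 5 + -18 = -13
  P[4] = 8 + -18 = -10
  P[5] = 8 + -18 = -10

Answer: [-8, -12, -8, -13, -10, -10]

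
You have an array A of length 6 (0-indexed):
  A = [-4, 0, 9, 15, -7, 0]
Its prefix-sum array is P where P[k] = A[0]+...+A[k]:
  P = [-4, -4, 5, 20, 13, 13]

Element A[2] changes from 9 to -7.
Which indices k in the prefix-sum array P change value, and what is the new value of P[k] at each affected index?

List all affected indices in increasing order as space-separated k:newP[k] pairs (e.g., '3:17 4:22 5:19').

P[k] = A[0] + ... + A[k]
P[k] includes A[2] iff k >= 2
Affected indices: 2, 3, ..., 5; delta = -16
  P[2]: 5 + -16 = -11
  P[3]: 20 + -16 = 4
  P[4]: 13 + -16 = -3
  P[5]: 13 + -16 = -3

Answer: 2:-11 3:4 4:-3 5:-3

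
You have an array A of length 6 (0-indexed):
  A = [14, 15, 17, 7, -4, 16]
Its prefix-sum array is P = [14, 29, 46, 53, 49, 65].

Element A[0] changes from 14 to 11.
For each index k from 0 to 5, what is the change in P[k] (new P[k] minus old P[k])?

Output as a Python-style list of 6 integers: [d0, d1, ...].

Element change: A[0] 14 -> 11, delta = -3
For k < 0: P[k] unchanged, delta_P[k] = 0
For k >= 0: P[k] shifts by exactly -3
Delta array: [-3, -3, -3, -3, -3, -3]

Answer: [-3, -3, -3, -3, -3, -3]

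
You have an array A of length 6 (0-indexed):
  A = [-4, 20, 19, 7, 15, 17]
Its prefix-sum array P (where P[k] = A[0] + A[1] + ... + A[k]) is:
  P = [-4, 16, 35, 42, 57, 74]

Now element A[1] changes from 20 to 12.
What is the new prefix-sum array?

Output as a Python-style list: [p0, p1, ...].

Change: A[1] 20 -> 12, delta = -8
P[k] for k < 1: unchanged (A[1] not included)
P[k] for k >= 1: shift by delta = -8
  P[0] = -4 + 0 = -4
  P[1] = 16 + -8 = 8
  P[2] = 35 + -8 = 27
  P[3] = 42 + -8 = 34
  P[4] = 57 + -8 = 49
  P[5] = 74 + -8 = 66

Answer: [-4, 8, 27, 34, 49, 66]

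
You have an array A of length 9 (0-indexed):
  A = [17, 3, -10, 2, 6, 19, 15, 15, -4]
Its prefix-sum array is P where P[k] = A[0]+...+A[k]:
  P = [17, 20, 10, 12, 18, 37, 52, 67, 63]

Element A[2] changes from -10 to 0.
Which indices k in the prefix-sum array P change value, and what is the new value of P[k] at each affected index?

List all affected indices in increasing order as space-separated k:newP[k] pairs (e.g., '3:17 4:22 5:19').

P[k] = A[0] + ... + A[k]
P[k] includes A[2] iff k >= 2
Affected indices: 2, 3, ..., 8; delta = 10
  P[2]: 10 + 10 = 20
  P[3]: 12 + 10 = 22
  P[4]: 18 + 10 = 28
  P[5]: 37 + 10 = 47
  P[6]: 52 + 10 = 62
  P[7]: 67 + 10 = 77
  P[8]: 63 + 10 = 73

Answer: 2:20 3:22 4:28 5:47 6:62 7:77 8:73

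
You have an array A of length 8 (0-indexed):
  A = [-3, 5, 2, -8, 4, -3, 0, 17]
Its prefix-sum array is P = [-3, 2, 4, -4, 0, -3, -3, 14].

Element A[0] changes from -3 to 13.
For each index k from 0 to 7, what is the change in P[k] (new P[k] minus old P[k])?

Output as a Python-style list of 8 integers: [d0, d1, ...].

Answer: [16, 16, 16, 16, 16, 16, 16, 16]

Derivation:
Element change: A[0] -3 -> 13, delta = 16
For k < 0: P[k] unchanged, delta_P[k] = 0
For k >= 0: P[k] shifts by exactly 16
Delta array: [16, 16, 16, 16, 16, 16, 16, 16]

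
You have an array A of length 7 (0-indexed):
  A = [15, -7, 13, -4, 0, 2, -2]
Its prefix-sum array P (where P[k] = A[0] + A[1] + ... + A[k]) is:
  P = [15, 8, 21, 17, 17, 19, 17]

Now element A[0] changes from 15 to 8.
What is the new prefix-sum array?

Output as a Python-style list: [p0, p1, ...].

Change: A[0] 15 -> 8, delta = -7
P[k] for k < 0: unchanged (A[0] not included)
P[k] for k >= 0: shift by delta = -7
  P[0] = 15 + -7 = 8
  P[1] = 8 + -7 = 1
  P[2] = 21 + -7 = 14
  P[3] = 17 + -7 = 10
  P[4] = 17 + -7 = 10
  P[5] = 19 + -7 = 12
  P[6] = 17 + -7 = 10

Answer: [8, 1, 14, 10, 10, 12, 10]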